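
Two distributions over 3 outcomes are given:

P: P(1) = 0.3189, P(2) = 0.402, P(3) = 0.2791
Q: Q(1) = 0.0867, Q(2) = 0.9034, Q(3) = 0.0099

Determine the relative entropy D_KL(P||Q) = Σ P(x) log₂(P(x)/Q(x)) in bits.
1.4741 bits

D_KL(P||Q) = Σ P(x) log₂(P(x)/Q(x))

Computing term by term:
  P(1)·log₂(P(1)/Q(1)) = 0.3189·log₂(0.3189/0.0867) = 0.59921
  P(2)·log₂(P(2)/Q(2)) = 0.402·log₂(0.402/0.9034) = -0.46960
  P(3)·log₂(P(3)/Q(3)) = 0.2791·log₂(0.2791/0.0099) = 1.34448

D_KL(P||Q) = 0.59921 - 0.46960 + 1.34448 = 1.47409 ≈ 1.4741 bits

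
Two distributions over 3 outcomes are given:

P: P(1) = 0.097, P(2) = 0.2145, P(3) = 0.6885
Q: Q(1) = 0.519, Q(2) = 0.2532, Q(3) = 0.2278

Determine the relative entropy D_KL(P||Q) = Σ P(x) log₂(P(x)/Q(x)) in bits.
0.8126 bits

D_KL(P||Q) = Σ P(x) log₂(P(x)/Q(x))

Computing term by term:
  P(1)·log₂(P(1)/Q(1)) = 0.097·log₂(0.097/0.519) = -0.23471
  P(2)·log₂(P(2)/Q(2)) = 0.2145·log₂(0.2145/0.2532) = -0.05133
  P(3)·log₂(P(3)/Q(3)) = 0.6885·log₂(0.6885/0.2278) = 1.09863

D_KL(P||Q) = -0.23471 - 0.05133 + 1.09863 = 0.81259 ≈ 0.8126 bits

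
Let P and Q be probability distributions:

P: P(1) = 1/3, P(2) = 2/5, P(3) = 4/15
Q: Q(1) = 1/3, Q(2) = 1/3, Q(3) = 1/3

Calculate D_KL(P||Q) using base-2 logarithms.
0.0194 bits

D_KL(P||Q) = Σ P(x) log₂(P(x)/Q(x))

Computing term by term:
  P(1)·log₂(P(1)/Q(1)) = (1/3)·log₂((1/3)/(1/3)) = 0.00000
  P(2)·log₂(P(2)/Q(2)) = (2/5)·log₂((2/5)/(1/3)) = 0.10521
  P(3)·log₂(P(3)/Q(3)) = (4/15)·log₂((4/15)/(1/3)) = -0.08585

D_KL(P||Q) = 0.00000 + 0.10521 - 0.08585 = 0.01936 ≈ 0.0194 bits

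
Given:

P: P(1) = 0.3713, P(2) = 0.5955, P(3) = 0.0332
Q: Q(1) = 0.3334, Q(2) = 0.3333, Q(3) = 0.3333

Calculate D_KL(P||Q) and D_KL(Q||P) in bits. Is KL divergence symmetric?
D_KL(P||Q) = 0.4458 bits, D_KL(Q||P) = 0.7782 bits. No, KL divergence is not symmetric.

D_KL(P||Q) = Σ P(x) log₂(P(x)/Q(x))

Computing term by term:
  P(1)·log₂(P(1)/Q(1)) = 0.3713·log₂(0.3713/0.3334) = 0.05767
  P(2)·log₂(P(2)/Q(2)) = 0.5955·log₂(0.5955/0.3333) = 0.49860
  P(3)·log₂(P(3)/Q(3)) = 0.0332·log₂(0.0332/0.3333) = -0.11048

D_KL(P||Q) = 0.05767 + 0.49860 - 0.11048 = 0.44579 ≈ 0.4458 bits

D_KL(Q||P) = Σ Q(x) log₂(Q(x)/P(x))

Computing term by term:
  Q(1)·log₂(Q(1)/P(1)) = 0.3334·log₂(0.3334/0.3713) = -0.05179
  Q(2)·log₂(Q(2)/P(2)) = 0.3333·log₂(0.3333/0.5955) = -0.27907
  Q(3)·log₂(Q(3)/P(3)) = 0.3333·log₂(0.3333/0.0332) = 1.10908

D_KL(Q||P) = -0.05179 - 0.27907 + 1.10908 = 0.77822 ≈ 0.7782 bits

These are NOT equal (difference: 0.3324 bits). KL divergence is asymmetric: D_KL(P||Q) ≠ D_KL(Q||P) in general.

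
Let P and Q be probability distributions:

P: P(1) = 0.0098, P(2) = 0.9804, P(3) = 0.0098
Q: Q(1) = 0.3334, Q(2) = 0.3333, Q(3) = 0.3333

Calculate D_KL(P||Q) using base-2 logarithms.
1.4263 bits

D_KL(P||Q) = Σ P(x) log₂(P(x)/Q(x))

Computing term by term:
  P(1)·log₂(P(1)/Q(1)) = 0.0098·log₂(0.0098/0.3334) = -0.04987
  P(2)·log₂(P(2)/Q(2)) = 0.9804·log₂(0.9804/0.3333) = 1.52604
  P(3)·log₂(P(3)/Q(3)) = 0.0098·log₂(0.0098/0.3333) = -0.04986

D_KL(P||Q) = -0.04987 + 1.52604 - 0.04986 = 1.42631 ≈ 1.4263 bits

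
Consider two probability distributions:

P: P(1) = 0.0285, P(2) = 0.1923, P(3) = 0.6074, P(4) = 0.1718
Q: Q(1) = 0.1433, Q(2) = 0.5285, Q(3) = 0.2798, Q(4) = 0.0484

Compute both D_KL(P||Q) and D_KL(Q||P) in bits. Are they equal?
D_KL(P||Q) = 0.6463 bits, D_KL(Q||P) = 0.7034 bits. No, they are not equal.

D_KL(P||Q) = Σ P(x) log₂(P(x)/Q(x))

Computing term by term:
  P(1)·log₂(P(1)/Q(1)) = 0.0285·log₂(0.0285/0.1433) = -0.06641
  P(2)·log₂(P(2)/Q(2)) = 0.1923·log₂(0.1923/0.5285) = -0.28048
  P(3)·log₂(P(3)/Q(3)) = 0.6074·log₂(0.6074/0.2798) = 0.67923
  P(4)·log₂(P(4)/Q(4)) = 0.1718·log₂(0.1718/0.0484) = 0.31399

D_KL(P||Q) = -0.06641 - 0.28048 + 0.67923 + 0.31399 = 0.64633 ≈ 0.6463 bits

D_KL(Q||P) = Σ Q(x) log₂(Q(x)/P(x))

Computing term by term:
  Q(1)·log₂(Q(1)/P(1)) = 0.1433·log₂(0.1433/0.0285) = 0.33389
  Q(2)·log₂(Q(2)/P(2)) = 0.5285·log₂(0.5285/0.1923) = 0.77084
  Q(3)·log₂(Q(3)/P(3)) = 0.2798·log₂(0.2798/0.6074) = -0.31289
  Q(4)·log₂(Q(4)/P(4)) = 0.0484·log₂(0.0484/0.1718) = -0.08846

D_KL(Q||P) = 0.33389 + 0.77084 - 0.31289 - 0.08846 = 0.70338 ≈ 0.7034 bits

These are NOT equal (difference: 0.0571 bits). KL divergence is asymmetric: D_KL(P||Q) ≠ D_KL(Q||P) in general.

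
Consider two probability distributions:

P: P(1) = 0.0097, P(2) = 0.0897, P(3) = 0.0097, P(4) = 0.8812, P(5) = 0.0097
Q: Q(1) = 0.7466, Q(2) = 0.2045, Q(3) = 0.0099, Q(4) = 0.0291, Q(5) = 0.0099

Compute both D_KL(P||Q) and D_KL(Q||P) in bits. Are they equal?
D_KL(P||Q) = 4.1678 bits, D_KL(Q||P) = 4.7789 bits. No, they are not equal.

D_KL(P||Q) = Σ P(x) log₂(P(x)/Q(x))

Computing term by term:
  P(1)·log₂(P(1)/Q(1)) = 0.0097·log₂(0.0097/0.7466) = -0.06078
  P(2)·log₂(P(2)/Q(2)) = 0.0897·log₂(0.0897/0.2045) = -0.10665
  P(3)·log₂(P(3)/Q(3)) = 0.0097·log₂(0.0097/0.0099) = -0.00029
  P(4)·log₂(P(4)/Q(4)) = 0.8812·log₂(0.8812/0.0291) = 4.33584
  P(5)·log₂(P(5)/Q(5)) = 0.0097·log₂(0.0097/0.0099) = -0.00029

D_KL(P||Q) = -0.06078 - 0.10665 - 0.00029 + 4.33584 - 0.00029 = 4.16783 ≈ 4.1678 bits

D_KL(Q||P) = Σ Q(x) log₂(Q(x)/P(x))

Computing term by term:
  Q(1)·log₂(Q(1)/P(1)) = 0.7466·log₂(0.7466/0.0097) = 4.67835
  Q(2)·log₂(Q(2)/P(2)) = 0.2045·log₂(0.2045/0.0897) = 0.24313
  Q(3)·log₂(Q(3)/P(3)) = 0.0099·log₂(0.0099/0.0097) = 0.00029
  Q(4)·log₂(Q(4)/P(4)) = 0.0291·log₂(0.0291/0.8812) = -0.14318
  Q(5)·log₂(Q(5)/P(5)) = 0.0099·log₂(0.0099/0.0097) = 0.00029

D_KL(Q||P) = 4.67835 + 0.24313 + 0.00029 - 0.14318 + 0.00029 = 4.77888 ≈ 4.7789 bits

These are NOT equal (difference: 0.6111 bits). KL divergence is asymmetric: D_KL(P||Q) ≠ D_KL(Q||P) in general.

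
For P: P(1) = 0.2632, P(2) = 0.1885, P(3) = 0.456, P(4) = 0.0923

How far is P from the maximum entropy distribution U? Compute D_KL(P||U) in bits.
0.2055 bits

U(i) = 1/4 for all i

D_KL(P||U) = Σ P(x) log₂(P(x) / (1/4))
           = Σ P(x) log₂(P(x)) + log₂(4)
           = log₂(4) - H(P)

H(P) = -Σ P(x) log₂(P(x)):
  -P(1)·log₂(P(1)) = -(0.2632)·log₂(0.2632) = 0.50686
  -P(2)·log₂(P(2)) = -(0.1885)·log₂(0.1885) = 0.45379
  -P(3)·log₂(P(3)) = -(0.456)·log₂(0.456) = 0.51660
  -P(4)·log₂(P(4)) = -(0.0923)·log₂(0.0923) = 0.31728
H(P) = 0.50686 + 0.45379 + 0.51660 + 0.31728 = 1.79453 bits

log₂(4) = 2.00000 bits

D_KL(P||U) = 2.00000 - 1.79453 = 0.20547 ≈ 0.2055 bits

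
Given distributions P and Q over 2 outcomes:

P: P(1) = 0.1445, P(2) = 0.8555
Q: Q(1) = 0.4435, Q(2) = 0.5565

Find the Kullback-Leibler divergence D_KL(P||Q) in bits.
0.2970 bits

D_KL(P||Q) = Σ P(x) log₂(P(x)/Q(x))

Computing term by term:
  P(1)·log₂(P(1)/Q(1)) = 0.1445·log₂(0.1445/0.4435) = -0.23378
  P(2)·log₂(P(2)/Q(2)) = 0.8555·log₂(0.8555/0.5565) = 0.53074

D_KL(P||Q) = -0.23378 + 0.53074 = 0.29696 ≈ 0.2970 bits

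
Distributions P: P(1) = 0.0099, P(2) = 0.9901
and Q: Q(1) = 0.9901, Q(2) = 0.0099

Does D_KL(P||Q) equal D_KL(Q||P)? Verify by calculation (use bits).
D_KL(P||Q) = 6.5125 bits, D_KL(Q||P) = 6.5125 bits. Yes — for this pair D_KL(P||Q) = D_KL(Q||P).

D_KL(P||Q) = Σ P(x) log₂(P(x)/Q(x))

Computing term by term:
  P(1)·log₂(P(1)/Q(1)) = 0.0099·log₂(0.0099/0.9901) = -0.06578
  P(2)·log₂(P(2)/Q(2)) = 0.9901·log₂(0.9901/0.0099) = 6.57823

D_KL(P||Q) = -0.06578 + 6.57823 = 6.51245 ≈ 6.5125 bits

D_KL(Q||P) = Σ Q(x) log₂(Q(x)/P(x))

Computing term by term:
  Q(1)·log₂(Q(1)/P(1)) = 0.9901·log₂(0.9901/0.0099) = 6.57823
  Q(2)·log₂(Q(2)/P(2)) = 0.0099·log₂(0.0099/0.9901) = -0.06578

D_KL(Q||P) = 6.57823 - 0.06578 = 6.51245 ≈ 6.5125 bits

These ARE equal here. Q is P with outcomes relabeled (Q(1) = P(2), Q(2) = P(1)) by a relabeling that is its own inverse, so the two sums contain exactly the same terms in a different order. This is a special case — KL divergence is not symmetric in general: D_KL(P||Q) ≠ D_KL(Q||P) for most P, Q.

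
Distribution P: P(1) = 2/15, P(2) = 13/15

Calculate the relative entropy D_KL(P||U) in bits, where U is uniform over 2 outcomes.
0.4335 bits

U(i) = 1/2 for all i

D_KL(P||U) = Σ P(x) log₂(P(x) / (1/2))
           = Σ P(x) log₂(P(x)) + log₂(2)
           = log₂(2) - H(P)

H(P) = -Σ P(x) log₂(P(x)):
  -P(1)·log₂(P(1)) = -(2/15)·log₂(2/15) = 0.38759
  -P(2)·log₂(P(2)) = -(13/15)·log₂(13/15) = 0.17892
H(P) = 0.38759 + 0.17892 = 0.56651 bits

log₂(2) = 1.00000 bits

D_KL(P||U) = 1.00000 - 0.56651 = 0.43349 ≈ 0.4335 bits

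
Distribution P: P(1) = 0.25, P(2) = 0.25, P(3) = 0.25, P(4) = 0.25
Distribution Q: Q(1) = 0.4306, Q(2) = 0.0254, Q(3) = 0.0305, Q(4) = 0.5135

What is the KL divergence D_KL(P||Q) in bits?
1.1278 bits

D_KL(P||Q) = Σ P(x) log₂(P(x)/Q(x))

Computing term by term:
  P(1)·log₂(P(1)/Q(1)) = 0.25·log₂(0.25/0.4306) = -0.19611
  P(2)·log₂(P(2)/Q(2)) = 0.25·log₂(0.25/0.0254) = 0.82476
  P(3)·log₂(P(3)/Q(3)) = 0.25·log₂(0.25/0.0305) = 0.75876
  P(4)·log₂(P(4)/Q(4)) = 0.25·log₂(0.25/0.5135) = -0.25961

D_KL(P||Q) = -0.19611 + 0.82476 + 0.75876 - 0.25961 = 1.12780 ≈ 1.1278 bits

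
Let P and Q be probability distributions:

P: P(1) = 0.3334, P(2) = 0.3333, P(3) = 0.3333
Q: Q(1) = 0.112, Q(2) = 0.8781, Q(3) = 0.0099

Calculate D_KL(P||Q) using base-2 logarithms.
1.7498 bits

D_KL(P||Q) = Σ P(x) log₂(P(x)/Q(x))

Computing term by term:
  P(1)·log₂(P(1)/Q(1)) = 0.3334·log₂(0.3334/0.112) = 0.52469
  P(2)·log₂(P(2)/Q(2)) = 0.3333·log₂(0.3333/0.8781) = -0.46581
  P(3)·log₂(P(3)/Q(3)) = 0.3333·log₂(0.3333/0.0099) = 1.69091

D_KL(P||Q) = 0.52469 - 0.46581 + 1.69091 = 1.74979 ≈ 1.7498 bits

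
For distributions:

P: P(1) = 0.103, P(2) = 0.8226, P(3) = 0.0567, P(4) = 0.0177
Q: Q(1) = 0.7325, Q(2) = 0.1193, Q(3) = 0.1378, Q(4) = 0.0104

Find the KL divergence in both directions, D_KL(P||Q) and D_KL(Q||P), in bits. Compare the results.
D_KL(P||Q) = 1.9409 bits, D_KL(Q||P) = 1.9094 bits. D_KL(P||Q) is larger than D_KL(Q||P) by 0.0315 bits; the two directions differ.

D_KL(P||Q) = Σ P(x) log₂(P(x)/Q(x))

Computing term by term:
  P(1)·log₂(P(1)/Q(1)) = 0.103·log₂(0.103/0.7325) = -0.29151
  P(2)·log₂(P(2)/Q(2)) = 0.8226·log₂(0.8226/0.1193) = 2.29143
  P(3)·log₂(P(3)/Q(3)) = 0.0567·log₂(0.0567/0.1378) = -0.07264
  P(4)·log₂(P(4)/Q(4)) = 0.0177·log₂(0.0177/0.0104) = 0.01358

D_KL(P||Q) = -0.29151 + 2.29143 - 0.07264 + 0.01358 = 1.94086 ≈ 1.9409 bits

D_KL(Q||P) = Σ Q(x) log₂(Q(x)/P(x))

Computing term by term:
  Q(1)·log₂(Q(1)/P(1)) = 0.7325·log₂(0.7325/0.103) = 2.07311
  Q(2)·log₂(Q(2)/P(2)) = 0.1193·log₂(0.1193/0.8226) = -0.33232
  Q(3)·log₂(Q(3)/P(3)) = 0.1378·log₂(0.1378/0.0567) = 0.17654
  Q(4)·log₂(Q(4)/P(4)) = 0.0104·log₂(0.0104/0.0177) = -0.00798

D_KL(Q||P) = 2.07311 - 0.33232 + 0.17654 - 0.00798 = 1.90935 ≈ 1.9094 bits

These are NOT equal (difference: 0.0315 bits). KL divergence is asymmetric: D_KL(P||Q) ≠ D_KL(Q||P) in general.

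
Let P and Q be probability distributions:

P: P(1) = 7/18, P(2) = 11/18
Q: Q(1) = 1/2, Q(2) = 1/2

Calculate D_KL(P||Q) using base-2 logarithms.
0.0359 bits

D_KL(P||Q) = Σ P(x) log₂(P(x)/Q(x))

Computing term by term:
  P(1)·log₂(P(1)/Q(1)) = (7/18)·log₂((7/18)/(1/2)) = -0.14100
  P(2)·log₂(P(2)/Q(2)) = (11/18)·log₂((11/18)/(1/2)) = 0.17692

D_KL(P||Q) = -0.14100 + 0.17692 = 0.03592 ≈ 0.0359 bits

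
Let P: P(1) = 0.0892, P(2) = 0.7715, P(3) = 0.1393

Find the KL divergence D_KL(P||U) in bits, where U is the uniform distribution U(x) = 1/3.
0.5891 bits

U(i) = 1/3 for all i

D_KL(P||U) = Σ P(x) log₂(P(x) / (1/3))
           = Σ P(x) log₂(P(x)) + log₂(3)
           = log₂(3) - H(P)

H(P) = -Σ P(x) log₂(P(x)):
  -P(1)·log₂(P(1)) = -(0.0892)·log₂(0.0892) = 0.31102
  -P(2)·log₂(P(2)) = -(0.7715)·log₂(0.7715) = 0.28874
  -P(3)·log₂(P(3)) = -(0.1393)·log₂(0.1393) = 0.39613
H(P) = 0.31102 + 0.28874 + 0.39613 = 0.99589 bits

log₂(3) = 1.58496 bits

D_KL(P||U) = 1.58496 - 0.99589 = 0.58907 ≈ 0.5891 bits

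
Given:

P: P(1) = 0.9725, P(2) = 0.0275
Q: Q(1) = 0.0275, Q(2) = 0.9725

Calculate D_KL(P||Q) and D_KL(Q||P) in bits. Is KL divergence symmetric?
D_KL(P||Q) = 4.8613 bits, D_KL(Q||P) = 4.8613 bits. The two values coincide for this particular pair, but no — KL divergence is not symmetric in general.

D_KL(P||Q) = Σ P(x) log₂(P(x)/Q(x))

Computing term by term:
  P(1)·log₂(P(1)/Q(1)) = 0.9725·log₂(0.9725/0.0275) = 5.00273
  P(2)·log₂(P(2)/Q(2)) = 0.0275·log₂(0.0275/0.9725) = -0.14147

D_KL(P||Q) = 5.00273 - 0.14147 = 4.86126 ≈ 4.8613 bits

D_KL(Q||P) = Σ Q(x) log₂(Q(x)/P(x))

Computing term by term:
  Q(1)·log₂(Q(1)/P(1)) = 0.0275·log₂(0.0275/0.9725) = -0.14147
  Q(2)·log₂(Q(2)/P(2)) = 0.9725·log₂(0.9725/0.0275) = 5.00273

D_KL(Q||P) = -0.14147 + 5.00273 = 4.86126 ≈ 4.8613 bits

These ARE equal here. Q is P with outcomes relabeled (Q(1) = P(2), Q(2) = P(1)) by a relabeling that is its own inverse, so the two sums contain exactly the same terms in a different order. This is a special case — KL divergence is not symmetric in general: D_KL(P||Q) ≠ D_KL(Q||P) for most P, Q.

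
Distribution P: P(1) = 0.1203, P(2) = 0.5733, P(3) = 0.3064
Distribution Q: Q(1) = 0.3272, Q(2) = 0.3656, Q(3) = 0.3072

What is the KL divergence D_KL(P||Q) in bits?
0.1973 bits

D_KL(P||Q) = Σ P(x) log₂(P(x)/Q(x))

Computing term by term:
  P(1)·log₂(P(1)/Q(1)) = 0.1203·log₂(0.1203/0.3272) = -0.17366
  P(2)·log₂(P(2)/Q(2)) = 0.5733·log₂(0.5733/0.3656) = 0.37209
  P(3)·log₂(P(3)/Q(3)) = 0.3064·log₂(0.3064/0.3072) = -0.00115

D_KL(P||Q) = -0.17366 + 0.37209 - 0.00115 = 0.19728 ≈ 0.1973 bits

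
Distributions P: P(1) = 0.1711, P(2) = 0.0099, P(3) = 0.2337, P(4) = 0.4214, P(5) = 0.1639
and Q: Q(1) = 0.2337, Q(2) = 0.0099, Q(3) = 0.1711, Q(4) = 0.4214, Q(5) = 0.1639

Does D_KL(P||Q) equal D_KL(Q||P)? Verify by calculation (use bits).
D_KL(P||Q) = 0.0282 bits, D_KL(Q||P) = 0.0282 bits. Yes — for this pair D_KL(P||Q) = D_KL(Q||P).

D_KL(P||Q) = Σ P(x) log₂(P(x)/Q(x))

Computing term by term:
  P(1)·log₂(P(1)/Q(1)) = 0.1711·log₂(0.1711/0.2337) = -0.07696
  P(2)·log₂(P(2)/Q(2)) = 0.0099·log₂(0.0099/0.0099) = 0.00000
  P(3)·log₂(P(3)/Q(3)) = 0.2337·log₂(0.2337/0.1711) = 0.10512
  P(4)·log₂(P(4)/Q(4)) = 0.4214·log₂(0.4214/0.4214) = 0.00000
  P(5)·log₂(P(5)/Q(5)) = 0.1639·log₂(0.1639/0.1639) = 0.00000

D_KL(P||Q) = -0.07696 + 0.00000 + 0.10512 + 0.00000 + 0.00000 = 0.02816 ≈ 0.0282 bits

D_KL(Q||P) = Σ Q(x) log₂(Q(x)/P(x))

Computing term by term:
  Q(1)·log₂(Q(1)/P(1)) = 0.2337·log₂(0.2337/0.1711) = 0.10512
  Q(2)·log₂(Q(2)/P(2)) = 0.0099·log₂(0.0099/0.0099) = 0.00000
  Q(3)·log₂(Q(3)/P(3)) = 0.1711·log₂(0.1711/0.2337) = -0.07696
  Q(4)·log₂(Q(4)/P(4)) = 0.4214·log₂(0.4214/0.4214) = 0.00000
  Q(5)·log₂(Q(5)/P(5)) = 0.1639·log₂(0.1639/0.1639) = 0.00000

D_KL(Q||P) = 0.10512 + 0.00000 - 0.07696 + 0.00000 + 0.00000 = 0.02816 ≈ 0.0282 bits

These ARE equal here. Q is P with outcomes relabeled (Q(1) = P(3), Q(3) = P(1)) by a relabeling that is its own inverse, so the two sums contain exactly the same terms in a different order. This is a special case — KL divergence is not symmetric in general: D_KL(P||Q) ≠ D_KL(Q||P) for most P, Q.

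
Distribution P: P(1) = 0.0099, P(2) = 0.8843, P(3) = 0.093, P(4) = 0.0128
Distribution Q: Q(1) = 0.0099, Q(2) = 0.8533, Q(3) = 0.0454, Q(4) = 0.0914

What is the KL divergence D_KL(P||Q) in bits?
0.1054 bits

D_KL(P||Q) = Σ P(x) log₂(P(x)/Q(x))

Computing term by term:
  P(1)·log₂(P(1)/Q(1)) = 0.0099·log₂(0.0099/0.0099) = 0.00000
  P(2)·log₂(P(2)/Q(2)) = 0.8843·log₂(0.8843/0.8533) = 0.04553
  P(3)·log₂(P(3)/Q(3)) = 0.093·log₂(0.093/0.0454) = 0.09621
  P(4)·log₂(P(4)/Q(4)) = 0.0128·log₂(0.0128/0.0914) = -0.03630

D_KL(P||Q) = 0.00000 + 0.04553 + 0.09621 - 0.03630 = 0.10544 ≈ 0.1054 bits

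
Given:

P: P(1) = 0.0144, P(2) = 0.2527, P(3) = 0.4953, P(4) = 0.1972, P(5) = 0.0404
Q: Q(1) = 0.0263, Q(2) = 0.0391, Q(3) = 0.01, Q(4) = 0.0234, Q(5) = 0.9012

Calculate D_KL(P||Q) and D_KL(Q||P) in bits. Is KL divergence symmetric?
D_KL(P||Q) = 3.8819 bits, D_KL(Q||P) = 3.8262 bits. No, KL divergence is not symmetric.

D_KL(P||Q) = Σ P(x) log₂(P(x)/Q(x))

Computing term by term:
  P(1)·log₂(P(1)/Q(1)) = 0.0144·log₂(0.0144/0.0263) = -0.01251
  P(2)·log₂(P(2)/Q(2)) = 0.2527·log₂(0.2527/0.0391) = 0.68032
  P(3)·log₂(P(3)/Q(3)) = 0.4953·log₂(0.4953/0.01) = 2.78865
  P(4)·log₂(P(4)/Q(4)) = 0.1972·log₂(0.1972/0.0234) = 0.60641
  P(5)·log₂(P(5)/Q(5)) = 0.0404·log₂(0.0404/0.9012) = -0.18097

D_KL(P||Q) = -0.01251 + 0.68032 + 2.78865 + 0.60641 - 0.18097 = 3.88190 ≈ 3.8819 bits

D_KL(Q||P) = Σ Q(x) log₂(Q(x)/P(x))

Computing term by term:
  Q(1)·log₂(Q(1)/P(1)) = 0.0263·log₂(0.0263/0.0144) = 0.02285
  Q(2)·log₂(Q(2)/P(2)) = 0.0391·log₂(0.0391/0.2527) = -0.10526
  Q(3)·log₂(Q(3)/P(3)) = 0.01·log₂(0.01/0.4953) = -0.05630
  Q(4)·log₂(Q(4)/P(4)) = 0.0234·log₂(0.0234/0.1972) = -0.07196
  Q(5)·log₂(Q(5)/P(5)) = 0.9012·log₂(0.9012/0.0404) = 4.03685

D_KL(Q||P) = 0.02285 - 0.10526 - 0.05630 - 0.07196 + 4.03685 = 3.82618 ≈ 3.8262 bits

These are NOT equal (difference: 0.0557 bits). KL divergence is asymmetric: D_KL(P||Q) ≠ D_KL(Q||P) in general.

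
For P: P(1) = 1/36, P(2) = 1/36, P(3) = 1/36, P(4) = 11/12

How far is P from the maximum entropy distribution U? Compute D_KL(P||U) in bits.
1.4541 bits

U(i) = 1/4 for all i

D_KL(P||U) = Σ P(x) log₂(P(x) / (1/4))
           = Σ P(x) log₂(P(x)) + log₂(4)
           = log₂(4) - H(P)

H(P) = -Σ P(x) log₂(P(x)):
  -P(1)·log₂(P(1)) = -(1/36)·log₂(1/36) = 0.14361
  -P(2)·log₂(P(2)) = -(1/36)·log₂(1/36) = 0.14361
  -P(3)·log₂(P(3)) = -(1/36)·log₂(1/36) = 0.14361
  -P(4)·log₂(P(4)) = -(11/12)·log₂(11/12) = 0.11507
H(P) = 0.14361 + 0.14361 + 0.14361 + 0.11507 = 0.54590 bits

log₂(4) = 2.00000 bits

D_KL(P||U) = 2.00000 - 0.54590 = 1.45410 ≈ 1.4541 bits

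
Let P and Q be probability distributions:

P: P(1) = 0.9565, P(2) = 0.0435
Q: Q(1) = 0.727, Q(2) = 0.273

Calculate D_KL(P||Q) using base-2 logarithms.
0.2633 bits

D_KL(P||Q) = Σ P(x) log₂(P(x)/Q(x))

Computing term by term:
  P(1)·log₂(P(1)/Q(1)) = 0.9565·log₂(0.9565/0.727) = 0.37859
  P(2)·log₂(P(2)/Q(2)) = 0.0435·log₂(0.0435/0.273) = -0.11527

D_KL(P||Q) = 0.37859 - 0.11527 = 0.26332 ≈ 0.2633 bits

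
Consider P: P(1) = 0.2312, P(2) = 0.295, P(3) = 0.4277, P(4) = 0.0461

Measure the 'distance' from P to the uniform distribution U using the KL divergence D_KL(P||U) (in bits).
0.2633 bits

U(i) = 1/4 for all i

D_KL(P||U) = Σ P(x) log₂(P(x) / (1/4))
           = Σ P(x) log₂(P(x)) + log₂(4)
           = log₂(4) - H(P)

H(P) = -Σ P(x) log₂(P(x)):
  -P(1)·log₂(P(1)) = -(0.2312)·log₂(0.2312) = 0.48848
  -P(2)·log₂(P(2)) = -(0.295)·log₂(0.295) = 0.51956
  -P(3)·log₂(P(3)) = -(0.4277)·log₂(0.4277) = 0.52407
  -P(4)·log₂(P(4)) = -(0.0461)·log₂(0.0461) = 0.20464
H(P) = 0.48848 + 0.51956 + 0.52407 + 0.20464 = 1.73675 bits

log₂(4) = 2.00000 bits

D_KL(P||U) = 2.00000 - 1.73675 = 0.26325 ≈ 0.2633 bits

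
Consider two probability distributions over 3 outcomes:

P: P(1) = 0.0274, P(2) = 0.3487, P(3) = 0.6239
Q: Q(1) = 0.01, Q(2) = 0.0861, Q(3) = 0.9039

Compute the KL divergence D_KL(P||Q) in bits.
0.4098 bits

D_KL(P||Q) = Σ P(x) log₂(P(x)/Q(x))

Computing term by term:
  P(1)·log₂(P(1)/Q(1)) = 0.0274·log₂(0.0274/0.01) = 0.03984
  P(2)·log₂(P(2)/Q(2)) = 0.3487·log₂(0.3487/0.0861) = 0.70364
  P(3)·log₂(P(3)/Q(3)) = 0.6239·log₂(0.6239/0.9039) = -0.33369

D_KL(P||Q) = 0.03984 + 0.70364 - 0.33369 = 0.40979 ≈ 0.4098 bits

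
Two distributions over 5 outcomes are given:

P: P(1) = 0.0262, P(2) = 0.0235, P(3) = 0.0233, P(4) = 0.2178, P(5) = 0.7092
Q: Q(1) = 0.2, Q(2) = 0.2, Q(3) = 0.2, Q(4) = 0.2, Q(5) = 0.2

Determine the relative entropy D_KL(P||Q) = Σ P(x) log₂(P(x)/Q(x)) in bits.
1.1002 bits

D_KL(P||Q) = Σ P(x) log₂(P(x)/Q(x))

Computing term by term:
  P(1)·log₂(P(1)/Q(1)) = 0.0262·log₂(0.0262/0.2) = -0.07683
  P(2)·log₂(P(2)/Q(2)) = 0.0235·log₂(0.0235/0.2) = -0.07260
  P(3)·log₂(P(3)/Q(3)) = 0.0233·log₂(0.0233/0.2) = -0.07227
  P(4)·log₂(P(4)/Q(4)) = 0.2178·log₂(0.2178/0.2) = 0.02679
  P(5)·log₂(P(5)/Q(5)) = 0.7092·log₂(0.7092/0.2) = 1.29514

D_KL(P||Q) = -0.07683 - 0.07260 - 0.07227 + 0.02679 + 1.29514 = 1.10023 ≈ 1.1002 bits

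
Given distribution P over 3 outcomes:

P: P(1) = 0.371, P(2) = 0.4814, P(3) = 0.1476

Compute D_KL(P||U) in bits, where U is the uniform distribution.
0.1391 bits

U(i) = 1/3 for all i

D_KL(P||U) = Σ P(x) log₂(P(x) / (1/3))
           = Σ P(x) log₂(P(x)) + log₂(3)
           = log₂(3) - H(P)

H(P) = -Σ P(x) log₂(P(x)):
  -P(1)·log₂(P(1)) = -(0.371)·log₂(0.371) = 0.53072
  -P(2)·log₂(P(2)) = -(0.4814)·log₂(0.4814) = 0.50773
  -P(3)·log₂(P(3)) = -(0.1476)·log₂(0.1476) = 0.40741
H(P) = 0.53072 + 0.50773 + 0.40741 = 1.44586 bits

log₂(3) = 1.58496 bits

D_KL(P||U) = 1.58496 - 1.44586 = 0.13910 ≈ 0.1391 bits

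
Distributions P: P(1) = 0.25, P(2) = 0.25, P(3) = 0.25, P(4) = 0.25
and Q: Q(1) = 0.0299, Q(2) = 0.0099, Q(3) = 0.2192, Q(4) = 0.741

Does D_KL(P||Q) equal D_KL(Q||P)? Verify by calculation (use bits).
D_KL(P||Q) = 1.5861 bits, D_KL(Q||P) = 0.9823 bits. No — D_KL(P||Q) ≠ D_KL(Q||P) for this pair.

D_KL(P||Q) = Σ P(x) log₂(P(x)/Q(x))

Computing term by term:
  P(1)·log₂(P(1)/Q(1)) = 0.25·log₂(0.25/0.0299) = 0.76593
  P(2)·log₂(P(2)/Q(2)) = 0.25·log₂(0.25/0.0099) = 1.16459
  P(3)·log₂(P(3)/Q(3)) = 0.25·log₂(0.25/0.2192) = 0.04742
  P(4)·log₂(P(4)/Q(4)) = 0.25·log₂(0.25/0.741) = -0.39189

D_KL(P||Q) = 0.76593 + 1.16459 + 0.04742 - 0.39189 = 1.58605 ≈ 1.5861 bits

D_KL(Q||P) = Σ Q(x) log₂(Q(x)/P(x))

Computing term by term:
  Q(1)·log₂(Q(1)/P(1)) = 0.0299·log₂(0.0299/0.25) = -0.09160
  Q(2)·log₂(Q(2)/P(2)) = 0.0099·log₂(0.0099/0.25) = -0.04612
  Q(3)·log₂(Q(3)/P(3)) = 0.2192·log₂(0.2192/0.25) = -0.04158
  Q(4)·log₂(Q(4)/P(4)) = 0.741·log₂(0.741/0.25) = 1.16155

D_KL(Q||P) = -0.09160 - 0.04612 - 0.04158 + 1.16155 = 0.98225 ≈ 0.9823 bits

These are NOT equal (difference: 0.6038 bits). KL divergence is asymmetric: D_KL(P||Q) ≠ D_KL(Q||P) in general.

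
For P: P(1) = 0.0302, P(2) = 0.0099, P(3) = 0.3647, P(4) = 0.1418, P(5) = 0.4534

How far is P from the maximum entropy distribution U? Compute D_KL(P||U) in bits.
0.6558 bits

U(i) = 1/5 for all i

D_KL(P||U) = Σ P(x) log₂(P(x) / (1/5))
           = Σ P(x) log₂(P(x)) + log₂(5)
           = log₂(5) - H(P)

H(P) = -Σ P(x) log₂(P(x)):
  -P(1)·log₂(P(1)) = -(0.0302)·log₂(0.0302) = 0.15249
  -P(2)·log₂(P(2)) = -(0.0099)·log₂(0.0099) = 0.06592
  -P(3)·log₂(P(3)) = -(0.3647)·log₂(0.3647) = 0.53072
  -P(4)·log₂(P(4)) = -(0.1418)·log₂(0.1418) = 0.39960
  -P(5)·log₂(P(5)) = -(0.4534)·log₂(0.4534) = 0.51739
H(P) = 0.15249 + 0.06592 + 0.53072 + 0.39960 + 0.51739 = 1.66612 bits

log₂(5) = 2.32193 bits

D_KL(P||U) = 2.32193 - 1.66612 = 0.65581 ≈ 0.6558 bits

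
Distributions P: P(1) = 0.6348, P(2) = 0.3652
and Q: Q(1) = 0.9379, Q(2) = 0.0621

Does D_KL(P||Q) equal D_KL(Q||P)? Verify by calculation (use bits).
D_KL(P||Q) = 0.5760 bits, D_KL(Q||P) = 0.3694 bits. No — D_KL(P||Q) ≠ D_KL(Q||P) for this pair.

D_KL(P||Q) = Σ P(x) log₂(P(x)/Q(x))

Computing term by term:
  P(1)·log₂(P(1)/Q(1)) = 0.6348·log₂(0.6348/0.9379) = -0.35748
  P(2)·log₂(P(2)/Q(2)) = 0.3652·log₂(0.3652/0.0621) = 0.93346

D_KL(P||Q) = -0.35748 + 0.93346 = 0.57598 ≈ 0.5760 bits

D_KL(Q||P) = Σ Q(x) log₂(Q(x)/P(x))

Computing term by term:
  Q(1)·log₂(Q(1)/P(1)) = 0.9379·log₂(0.9379/0.6348) = 0.52816
  Q(2)·log₂(Q(2)/P(2)) = 0.0621·log₂(0.0621/0.3652) = -0.15873

D_KL(Q||P) = 0.52816 - 0.15873 = 0.36943 ≈ 0.3694 bits

These are NOT equal (difference: 0.2066 bits). KL divergence is asymmetric: D_KL(P||Q) ≠ D_KL(Q||P) in general.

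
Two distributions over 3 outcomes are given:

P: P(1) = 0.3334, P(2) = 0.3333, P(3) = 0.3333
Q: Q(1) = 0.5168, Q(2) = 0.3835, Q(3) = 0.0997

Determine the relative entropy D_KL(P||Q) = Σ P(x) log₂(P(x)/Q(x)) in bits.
0.3020 bits

D_KL(P||Q) = Σ P(x) log₂(P(x)/Q(x))

Computing term by term:
  P(1)·log₂(P(1)/Q(1)) = 0.3334·log₂(0.3334/0.5168) = -0.21083
  P(2)·log₂(P(2)/Q(2)) = 0.3333·log₂(0.3333/0.3835) = -0.06746
  P(3)·log₂(P(3)/Q(3)) = 0.3333·log₂(0.3333/0.0997) = 0.58033

D_KL(P||Q) = -0.21083 - 0.06746 + 0.58033 = 0.30204 ≈ 0.3020 bits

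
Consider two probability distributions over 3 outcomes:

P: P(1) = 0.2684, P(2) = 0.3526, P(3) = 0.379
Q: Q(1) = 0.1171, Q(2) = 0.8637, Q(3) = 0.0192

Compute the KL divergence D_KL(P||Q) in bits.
1.4963 bits

D_KL(P||Q) = Σ P(x) log₂(P(x)/Q(x))

Computing term by term:
  P(1)·log₂(P(1)/Q(1)) = 0.2684·log₂(0.2684/0.1171) = 0.32118
  P(2)·log₂(P(2)/Q(2)) = 0.3526·log₂(0.3526/0.8637) = -0.45573
  P(3)·log₂(P(3)/Q(3)) = 0.379·log₂(0.379/0.0192) = 1.63084

D_KL(P||Q) = 0.32118 - 0.45573 + 1.63084 = 1.49629 ≈ 1.4963 bits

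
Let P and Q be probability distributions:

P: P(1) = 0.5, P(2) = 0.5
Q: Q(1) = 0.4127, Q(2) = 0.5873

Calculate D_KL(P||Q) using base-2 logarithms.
0.0223 bits

D_KL(P||Q) = Σ P(x) log₂(P(x)/Q(x))

Computing term by term:
  P(1)·log₂(P(1)/Q(1)) = 0.5·log₂(0.5/0.4127) = 0.13842
  P(2)·log₂(P(2)/Q(2)) = 0.5·log₂(0.5/0.5873) = -0.11608

D_KL(P||Q) = 0.13842 - 0.11608 = 0.02234 ≈ 0.0223 bits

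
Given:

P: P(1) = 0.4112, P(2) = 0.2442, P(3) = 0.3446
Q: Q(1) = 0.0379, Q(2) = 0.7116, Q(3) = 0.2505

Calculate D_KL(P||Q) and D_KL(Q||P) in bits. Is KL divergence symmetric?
D_KL(P||Q) = 1.1961 bits, D_KL(Q||P) = 0.8524 bits. No, KL divergence is not symmetric.

D_KL(P||Q) = Σ P(x) log₂(P(x)/Q(x))

Computing term by term:
  P(1)·log₂(P(1)/Q(1)) = 0.4112·log₂(0.4112/0.0379) = 1.41435
  P(2)·log₂(P(2)/Q(2)) = 0.2442·log₂(0.2442/0.7116) = -0.37680
  P(3)·log₂(P(3)/Q(3)) = 0.3446·log₂(0.3446/0.2505) = 0.15855

D_KL(P||Q) = 1.41435 - 0.37680 + 0.15855 = 1.19610 ≈ 1.1961 bits

D_KL(Q||P) = Σ Q(x) log₂(Q(x)/P(x))

Computing term by term:
  Q(1)·log₂(Q(1)/P(1)) = 0.0379·log₂(0.0379/0.4112) = -0.13036
  Q(2)·log₂(Q(2)/P(2)) = 0.7116·log₂(0.7116/0.2442) = 1.09800
  Q(3)·log₂(Q(3)/P(3)) = 0.2505·log₂(0.2505/0.3446) = -0.11526

D_KL(Q||P) = -0.13036 + 1.09800 - 0.11526 = 0.85238 ≈ 0.8524 bits

These are NOT equal (difference: 0.3437 bits). KL divergence is asymmetric: D_KL(P||Q) ≠ D_KL(Q||P) in general.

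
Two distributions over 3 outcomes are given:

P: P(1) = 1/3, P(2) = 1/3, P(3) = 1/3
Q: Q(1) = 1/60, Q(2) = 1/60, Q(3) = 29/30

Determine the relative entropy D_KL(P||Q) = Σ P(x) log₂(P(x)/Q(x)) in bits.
2.3693 bits

D_KL(P||Q) = Σ P(x) log₂(P(x)/Q(x))

Computing term by term:
  P(1)·log₂(P(1)/Q(1)) = (1/3)·log₂((1/3)/(1/60)) = 1.44064
  P(2)·log₂(P(2)/Q(2)) = (1/3)·log₂((1/3)/(1/60)) = 1.44064
  P(3)·log₂(P(3)/Q(3)) = (1/3)·log₂((1/3)/(29/30)) = -0.51202

D_KL(P||Q) = 1.44064 + 1.44064 - 0.51202 = 2.36926 ≈ 2.3693 bits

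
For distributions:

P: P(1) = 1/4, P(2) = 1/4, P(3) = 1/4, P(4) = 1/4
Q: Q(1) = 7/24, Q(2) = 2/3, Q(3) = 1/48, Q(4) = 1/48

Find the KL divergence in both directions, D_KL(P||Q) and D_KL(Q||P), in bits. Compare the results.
D_KL(P||Q) = 1.3831 bits, D_KL(Q||P) = 0.8588 bits. D_KL(P||Q) is larger than D_KL(Q||P) by 0.5243 bits; the two directions differ.

D_KL(P||Q) = Σ P(x) log₂(P(x)/Q(x))

Computing term by term:
  P(1)·log₂(P(1)/Q(1)) = (1/4)·log₂((1/4)/(7/24)) = -0.05560
  P(2)·log₂(P(2)/Q(2)) = (1/4)·log₂((1/4)/(2/3)) = -0.35376
  P(3)·log₂(P(3)/Q(3)) = (1/4)·log₂((1/4)/(1/48)) = 0.89624
  P(4)·log₂(P(4)/Q(4)) = (1/4)·log₂((1/4)/(1/48)) = 0.89624

D_KL(P||Q) = -0.05560 - 0.35376 + 0.89624 + 0.89624 = 1.38312 ≈ 1.3831 bits

D_KL(Q||P) = Σ Q(x) log₂(Q(x)/P(x))

Computing term by term:
  Q(1)·log₂(Q(1)/P(1)) = (7/24)·log₂((7/24)/(1/4)) = 0.06486
  Q(2)·log₂(Q(2)/P(2)) = (2/3)·log₂((2/3)/(1/4)) = 0.94336
  Q(3)·log₂(Q(3)/P(3)) = (1/48)·log₂((1/48)/(1/4)) = -0.07469
  Q(4)·log₂(Q(4)/P(4)) = (1/48)·log₂((1/48)/(1/4)) = -0.07469

D_KL(Q||P) = 0.06486 + 0.94336 - 0.07469 - 0.07469 = 0.85884 ≈ 0.8588 bits

These are NOT equal (difference: 0.5243 bits). KL divergence is asymmetric: D_KL(P||Q) ≠ D_KL(Q||P) in general.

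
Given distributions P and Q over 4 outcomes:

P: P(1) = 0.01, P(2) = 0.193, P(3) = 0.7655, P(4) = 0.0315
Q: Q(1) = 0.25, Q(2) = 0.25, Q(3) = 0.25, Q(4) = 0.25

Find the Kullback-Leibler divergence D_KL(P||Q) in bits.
1.0233 bits

D_KL(P||Q) = Σ P(x) log₂(P(x)/Q(x))

Computing term by term:
  P(1)·log₂(P(1)/Q(1)) = 0.01·log₂(0.01/0.25) = -0.04644
  P(2)·log₂(P(2)/Q(2)) = 0.193·log₂(0.193/0.25) = -0.07205
  P(3)·log₂(P(3)/Q(3)) = 0.7655·log₂(0.7655/0.25) = 1.23588
  P(4)·log₂(P(4)/Q(4)) = 0.0315·log₂(0.0315/0.25) = -0.09414

D_KL(P||Q) = -0.04644 - 0.07205 + 1.23588 - 0.09414 = 1.02325 ≈ 1.0233 bits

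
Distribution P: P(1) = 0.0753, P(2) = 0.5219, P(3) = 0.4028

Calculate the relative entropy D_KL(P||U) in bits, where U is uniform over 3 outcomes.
0.2860 bits

U(i) = 1/3 for all i

D_KL(P||U) = Σ P(x) log₂(P(x) / (1/3))
           = Σ P(x) log₂(P(x)) + log₂(3)
           = log₂(3) - H(P)

H(P) = -Σ P(x) log₂(P(x)):
  -P(1)·log₂(P(1)) = -(0.0753)·log₂(0.0753) = 0.28096
  -P(2)·log₂(P(2)) = -(0.5219)·log₂(0.5219) = 0.48962
  -P(3)·log₂(P(3)) = -(0.4028)·log₂(0.4028) = 0.52842
H(P) = 0.28096 + 0.48962 + 0.52842 = 1.29900 bits

log₂(3) = 1.58496 bits

D_KL(P||U) = 1.58496 - 1.29900 = 0.28596 ≈ 0.2860 bits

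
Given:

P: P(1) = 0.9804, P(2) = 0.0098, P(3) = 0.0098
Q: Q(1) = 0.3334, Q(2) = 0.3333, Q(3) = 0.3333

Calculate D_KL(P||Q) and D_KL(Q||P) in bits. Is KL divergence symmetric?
D_KL(P||Q) = 1.4259 bits, D_KL(Q||P) = 2.8728 bits. No, KL divergence is not symmetric.

D_KL(P||Q) = Σ P(x) log₂(P(x)/Q(x))

Computing term by term:
  P(1)·log₂(P(1)/Q(1)) = 0.9804·log₂(0.9804/0.3334) = 1.52562
  P(2)·log₂(P(2)/Q(2)) = 0.0098·log₂(0.0098/0.3333) = -0.04986
  P(3)·log₂(P(3)/Q(3)) = 0.0098·log₂(0.0098/0.3333) = -0.04986

D_KL(P||Q) = 1.52562 - 0.04986 - 0.04986 = 1.42590 ≈ 1.4259 bits

D_KL(Q||P) = Σ Q(x) log₂(Q(x)/P(x))

Computing term by term:
  Q(1)·log₂(Q(1)/P(1)) = 0.3334·log₂(0.3334/0.9804) = -0.51881
  Q(2)·log₂(Q(2)/P(2)) = 0.3333·log₂(0.3333/0.0098) = 1.69580
  Q(3)·log₂(Q(3)/P(3)) = 0.3333·log₂(0.3333/0.0098) = 1.69580

D_KL(Q||P) = -0.51881 + 1.69580 + 1.69580 = 2.87279 ≈ 2.8728 bits

These are NOT equal (difference: 1.4469 bits). KL divergence is asymmetric: D_KL(P||Q) ≠ D_KL(Q||P) in general.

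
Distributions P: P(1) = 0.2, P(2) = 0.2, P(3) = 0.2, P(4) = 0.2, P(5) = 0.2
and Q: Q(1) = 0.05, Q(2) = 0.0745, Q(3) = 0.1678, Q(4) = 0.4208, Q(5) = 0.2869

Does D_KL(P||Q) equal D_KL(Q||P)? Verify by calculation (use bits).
D_KL(P||Q) = 0.4169 bits, D_KL(Q||P) = 0.3523 bits. No — D_KL(P||Q) ≠ D_KL(Q||P) for this pair.

D_KL(P||Q) = Σ P(x) log₂(P(x)/Q(x))

Computing term by term:
  P(1)·log₂(P(1)/Q(1)) = 0.2·log₂(0.2/0.05) = 0.40000
  P(2)·log₂(P(2)/Q(2)) = 0.2·log₂(0.2/0.0745) = 0.28494
  P(3)·log₂(P(3)/Q(3)) = 0.2·log₂(0.2/0.1678) = 0.05065
  P(4)·log₂(P(4)/Q(4)) = 0.2·log₂(0.2/0.4208) = -0.21463
  P(5)·log₂(P(5)/Q(5)) = 0.2·log₂(0.2/0.2869) = -0.10411

D_KL(P||Q) = 0.40000 + 0.28494 + 0.05065 - 0.21463 - 0.10411 = 0.41685 ≈ 0.4169 bits

D_KL(Q||P) = Σ Q(x) log₂(Q(x)/P(x))

Computing term by term:
  Q(1)·log₂(Q(1)/P(1)) = 0.05·log₂(0.05/0.2) = -0.10000
  Q(2)·log₂(Q(2)/P(2)) = 0.0745·log₂(0.0745/0.2) = -0.10614
  Q(3)·log₂(Q(3)/P(3)) = 0.1678·log₂(0.1678/0.2) = -0.04250
  Q(4)·log₂(Q(4)/P(4)) = 0.4208·log₂(0.4208/0.2) = 0.45158
  Q(5)·log₂(Q(5)/P(5)) = 0.2869·log₂(0.2869/0.2) = 0.14935

D_KL(Q||P) = -0.10000 - 0.10614 - 0.04250 + 0.45158 + 0.14935 = 0.35229 ≈ 0.3523 bits

These are NOT equal (difference: 0.0646 bits). KL divergence is asymmetric: D_KL(P||Q) ≠ D_KL(Q||P) in general.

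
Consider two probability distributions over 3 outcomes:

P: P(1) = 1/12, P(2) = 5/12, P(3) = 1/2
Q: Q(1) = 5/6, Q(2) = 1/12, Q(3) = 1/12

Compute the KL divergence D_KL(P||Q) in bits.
1.9831 bits

D_KL(P||Q) = Σ P(x) log₂(P(x)/Q(x))

Computing term by term:
  P(1)·log₂(P(1)/Q(1)) = (1/12)·log₂((1/12)/(5/6)) = -0.27683
  P(2)·log₂(P(2)/Q(2)) = (5/12)·log₂((5/12)/(1/12)) = 0.96747
  P(3)·log₂(P(3)/Q(3)) = (1/2)·log₂((1/2)/(1/12)) = 1.29248

D_KL(P||Q) = -0.27683 + 0.96747 + 1.29248 = 1.98312 ≈ 1.9831 bits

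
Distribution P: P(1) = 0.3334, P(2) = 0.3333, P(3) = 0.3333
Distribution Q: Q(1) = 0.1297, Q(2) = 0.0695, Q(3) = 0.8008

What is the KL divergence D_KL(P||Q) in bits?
0.7865 bits

D_KL(P||Q) = Σ P(x) log₂(P(x)/Q(x))

Computing term by term:
  P(1)·log₂(P(1)/Q(1)) = 0.3334·log₂(0.3334/0.1297) = 0.45412
  P(2)·log₂(P(2)/Q(2)) = 0.3333·log₂(0.3333/0.0695) = 0.75384
  P(3)·log₂(P(3)/Q(3)) = 0.3333·log₂(0.3333/0.8008) = -0.42150

D_KL(P||Q) = 0.45412 + 0.75384 - 0.42150 = 0.78646 ≈ 0.7865 bits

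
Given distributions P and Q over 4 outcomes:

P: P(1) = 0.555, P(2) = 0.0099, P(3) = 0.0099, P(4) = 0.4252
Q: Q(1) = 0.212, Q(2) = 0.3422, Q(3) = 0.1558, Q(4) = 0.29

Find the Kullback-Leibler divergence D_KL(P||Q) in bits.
0.9154 bits

D_KL(P||Q) = Σ P(x) log₂(P(x)/Q(x))

Computing term by term:
  P(1)·log₂(P(1)/Q(1)) = 0.555·log₂(0.555/0.212) = 0.77058
  P(2)·log₂(P(2)/Q(2)) = 0.0099·log₂(0.0099/0.3422) = -0.05060
  P(3)·log₂(P(3)/Q(3)) = 0.0099·log₂(0.0099/0.1558) = -0.03936
  P(4)·log₂(P(4)/Q(4)) = 0.4252·log₂(0.4252/0.29) = 0.23475

D_KL(P||Q) = 0.77058 - 0.05060 - 0.03936 + 0.23475 = 0.91537 ≈ 0.9154 bits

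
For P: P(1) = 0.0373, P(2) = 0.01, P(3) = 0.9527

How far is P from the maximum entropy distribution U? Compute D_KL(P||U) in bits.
1.2749 bits

U(i) = 1/3 for all i

D_KL(P||U) = Σ P(x) log₂(P(x) / (1/3))
           = Σ P(x) log₂(P(x)) + log₂(3)
           = log₂(3) - H(P)

H(P) = -Σ P(x) log₂(P(x)):
  -P(1)·log₂(P(1)) = -(0.0373)·log₂(0.0373) = 0.17698
  -P(2)·log₂(P(2)) = -(0.01)·log₂(0.01) = 0.06644
  -P(3)·log₂(P(3)) = -(0.9527)·log₂(0.9527) = 0.06660
H(P) = 0.17698 + 0.06644 + 0.06660 = 0.31002 bits

log₂(3) = 1.58496 bits

D_KL(P||U) = 1.58496 - 0.31002 = 1.27494 ≈ 1.2749 bits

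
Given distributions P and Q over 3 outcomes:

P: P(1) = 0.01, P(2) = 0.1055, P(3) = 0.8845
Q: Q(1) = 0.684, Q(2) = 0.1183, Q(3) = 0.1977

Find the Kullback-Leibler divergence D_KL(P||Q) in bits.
1.8335 bits

D_KL(P||Q) = Σ P(x) log₂(P(x)/Q(x))

Computing term by term:
  P(1)·log₂(P(1)/Q(1)) = 0.01·log₂(0.01/0.684) = -0.06096
  P(2)·log₂(P(2)/Q(2)) = 0.1055·log₂(0.1055/0.1183) = -0.01743
  P(3)·log₂(P(3)/Q(3)) = 0.8845·log₂(0.8845/0.1977) = 1.91189

D_KL(P||Q) = -0.06096 - 0.01743 + 1.91189 = 1.83350 ≈ 1.8335 bits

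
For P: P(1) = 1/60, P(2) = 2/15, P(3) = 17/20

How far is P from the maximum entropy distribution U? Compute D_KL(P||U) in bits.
0.8996 bits

U(i) = 1/3 for all i

D_KL(P||U) = Σ P(x) log₂(P(x) / (1/3))
           = Σ P(x) log₂(P(x)) + log₂(3)
           = log₂(3) - H(P)

H(P) = -Σ P(x) log₂(P(x)):
  -P(1)·log₂(P(1)) = -(1/60)·log₂(1/60) = 0.09845
  -P(2)·log₂(P(2)) = -(2/15)·log₂(2/15) = 0.38759
  -P(3)·log₂(P(3)) = -(17/20)·log₂(17/20) = 0.19930
H(P) = 0.09845 + 0.38759 + 0.19930 = 0.68534 bits

log₂(3) = 1.58496 bits

D_KL(P||U) = 1.58496 - 0.68534 = 0.89962 ≈ 0.8996 bits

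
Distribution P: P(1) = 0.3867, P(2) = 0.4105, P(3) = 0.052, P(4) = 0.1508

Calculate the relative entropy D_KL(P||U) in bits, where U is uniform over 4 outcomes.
0.3093 bits

U(i) = 1/4 for all i

D_KL(P||U) = Σ P(x) log₂(P(x) / (1/4))
           = Σ P(x) log₂(P(x)) + log₂(4)
           = log₂(4) - H(P)

H(P) = -Σ P(x) log₂(P(x)):
  -P(1)·log₂(P(1)) = -(0.3867)·log₂(0.3867) = 0.53005
  -P(2)·log₂(P(2)) = -(0.4105)·log₂(0.4105) = 0.52731
  -P(3)·log₂(P(3)) = -(0.052)·log₂(0.052) = 0.22180
  -P(4)·log₂(P(4)) = -(0.1508)·log₂(0.1508) = 0.41158
H(P) = 0.53005 + 0.52731 + 0.22180 + 0.41158 = 1.69074 bits

log₂(4) = 2.00000 bits

D_KL(P||U) = 2.00000 - 1.69074 = 0.30926 ≈ 0.3093 bits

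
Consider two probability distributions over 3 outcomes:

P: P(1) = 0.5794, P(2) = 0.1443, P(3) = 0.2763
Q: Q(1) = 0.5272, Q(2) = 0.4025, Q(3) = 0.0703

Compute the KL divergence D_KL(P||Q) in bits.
0.4110 bits

D_KL(P||Q) = Σ P(x) log₂(P(x)/Q(x))

Computing term by term:
  P(1)·log₂(P(1)/Q(1)) = 0.5794·log₂(0.5794/0.5272) = 0.07892
  P(2)·log₂(P(2)/Q(2)) = 0.1443·log₂(0.1443/0.4025) = -0.21355
  P(3)·log₂(P(3)/Q(3)) = 0.2763·log₂(0.2763/0.0703) = 0.54559

D_KL(P||Q) = 0.07892 - 0.21355 + 0.54559 = 0.41096 ≈ 0.4110 bits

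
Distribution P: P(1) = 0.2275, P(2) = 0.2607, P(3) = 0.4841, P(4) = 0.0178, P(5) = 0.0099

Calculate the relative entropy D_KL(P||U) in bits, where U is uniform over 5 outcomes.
0.6543 bits

U(i) = 1/5 for all i

D_KL(P||U) = Σ P(x) log₂(P(x) / (1/5))
           = Σ P(x) log₂(P(x)) + log₂(5)
           = log₂(5) - H(P)

H(P) = -Σ P(x) log₂(P(x)):
  -P(1)·log₂(P(1)) = -(0.2275)·log₂(0.2275) = 0.48595
  -P(2)·log₂(P(2)) = -(0.2607)·log₂(0.2607) = 0.50564
  -P(3)·log₂(P(3)) = -(0.4841)·log₂(0.4841) = 0.50667
  -P(4)·log₂(P(4)) = -(0.0178)·log₂(0.0178) = 0.10345
  -P(5)·log₂(P(5)) = -(0.0099)·log₂(0.0099) = 0.06592
H(P) = 0.48595 + 0.50564 + 0.50667 + 0.10345 + 0.06592 = 1.66763 bits

log₂(5) = 2.32193 bits

D_KL(P||U) = 2.32193 - 1.66763 = 0.65430 ≈ 0.6543 bits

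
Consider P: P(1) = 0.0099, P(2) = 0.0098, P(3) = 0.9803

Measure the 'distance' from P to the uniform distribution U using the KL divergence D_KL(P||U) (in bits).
1.4255 bits

U(i) = 1/3 for all i

D_KL(P||U) = Σ P(x) log₂(P(x) / (1/3))
           = Σ P(x) log₂(P(x)) + log₂(3)
           = log₂(3) - H(P)

H(P) = -Σ P(x) log₂(P(x)):
  -P(1)·log₂(P(1)) = -(0.0099)·log₂(0.0099) = 0.06592
  -P(2)·log₂(P(2)) = -(0.0098)·log₂(0.0098) = 0.06540
  -P(3)·log₂(P(3)) = -(0.9803)·log₂(0.9803) = 0.02814
H(P) = 0.06592 + 0.06540 + 0.02814 = 0.15946 bits

log₂(3) = 1.58496 bits

D_KL(P||U) = 1.58496 - 0.15946 = 1.42550 ≈ 1.4255 bits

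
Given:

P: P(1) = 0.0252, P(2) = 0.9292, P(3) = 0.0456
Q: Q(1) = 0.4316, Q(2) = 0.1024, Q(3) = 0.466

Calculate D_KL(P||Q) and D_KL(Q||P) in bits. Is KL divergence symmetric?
D_KL(P||Q) = 2.7003 bits, D_KL(Q||P) = 3.0056 bits. No, KL divergence is not symmetric.

D_KL(P||Q) = Σ P(x) log₂(P(x)/Q(x))

Computing term by term:
  P(1)·log₂(P(1)/Q(1)) = 0.0252·log₂(0.0252/0.4316) = -0.10327
  P(2)·log₂(P(2)/Q(2)) = 0.9292·log₂(0.9292/0.1024) = 2.95650
  P(3)·log₂(P(3)/Q(3)) = 0.0456·log₂(0.0456/0.466) = -0.15291

D_KL(P||Q) = -0.10327 + 2.95650 - 0.15291 = 2.70032 ≈ 2.7003 bits

D_KL(Q||P) = Σ Q(x) log₂(Q(x)/P(x))

Computing term by term:
  Q(1)·log₂(Q(1)/P(1)) = 0.4316·log₂(0.4316/0.0252) = 1.76878
  Q(2)·log₂(Q(2)/P(2)) = 0.1024·log₂(0.1024/0.9292) = -0.32581
  Q(3)·log₂(Q(3)/P(3)) = 0.466·log₂(0.466/0.0456) = 1.56260

D_KL(Q||P) = 1.76878 - 0.32581 + 1.56260 = 3.00557 ≈ 3.0056 bits

These are NOT equal (difference: 0.3053 bits). KL divergence is asymmetric: D_KL(P||Q) ≠ D_KL(Q||P) in general.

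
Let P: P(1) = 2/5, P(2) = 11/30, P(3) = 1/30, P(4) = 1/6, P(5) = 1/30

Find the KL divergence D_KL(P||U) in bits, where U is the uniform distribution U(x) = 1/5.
0.5045 bits

U(i) = 1/5 for all i

D_KL(P||U) = Σ P(x) log₂(P(x) / (1/5))
           = Σ P(x) log₂(P(x)) + log₂(5)
           = log₂(5) - H(P)

H(P) = -Σ P(x) log₂(P(x)):
  -P(1)·log₂(P(1)) = -(2/5)·log₂(2/5) = 0.52877
  -P(2)·log₂(P(2)) = -(11/30)·log₂(11/30) = 0.53073
  -P(3)·log₂(P(3)) = -(1/30)·log₂(1/30) = 0.16356
  -P(4)·log₂(P(4)) = -(1/6)·log₂(1/6) = 0.43083
  -P(5)·log₂(P(5)) = -(1/30)·log₂(1/30) = 0.16356
H(P) = 0.52877 + 0.53073 + 0.16356 + 0.43083 + 0.16356 = 1.81745 bits

log₂(5) = 2.32193 bits

D_KL(P||U) = 2.32193 - 1.81745 = 0.50448 ≈ 0.5045 bits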